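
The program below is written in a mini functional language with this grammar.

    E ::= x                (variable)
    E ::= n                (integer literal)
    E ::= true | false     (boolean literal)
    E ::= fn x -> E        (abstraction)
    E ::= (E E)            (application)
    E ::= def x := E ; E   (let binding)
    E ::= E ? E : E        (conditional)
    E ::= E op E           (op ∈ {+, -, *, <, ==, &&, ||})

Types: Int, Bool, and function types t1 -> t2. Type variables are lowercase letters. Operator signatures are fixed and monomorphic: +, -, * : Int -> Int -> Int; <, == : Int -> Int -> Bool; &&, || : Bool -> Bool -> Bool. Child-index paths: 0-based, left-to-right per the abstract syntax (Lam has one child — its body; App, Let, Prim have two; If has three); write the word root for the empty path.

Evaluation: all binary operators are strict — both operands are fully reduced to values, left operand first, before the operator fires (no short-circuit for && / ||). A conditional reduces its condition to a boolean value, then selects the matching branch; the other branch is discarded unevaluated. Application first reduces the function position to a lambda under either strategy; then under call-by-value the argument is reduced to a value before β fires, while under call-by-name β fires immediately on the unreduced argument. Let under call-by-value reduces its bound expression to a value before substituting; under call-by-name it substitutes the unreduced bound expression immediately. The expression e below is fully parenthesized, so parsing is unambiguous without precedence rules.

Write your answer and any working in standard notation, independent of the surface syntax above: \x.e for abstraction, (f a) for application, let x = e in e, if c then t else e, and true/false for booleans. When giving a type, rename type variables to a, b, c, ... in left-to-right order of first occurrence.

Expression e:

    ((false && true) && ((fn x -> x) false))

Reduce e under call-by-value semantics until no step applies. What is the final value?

Working:
step 0: ((false && true) && ((\x.x) false))
step 1: [delta@0] (false && ((\x.x) false))
step 2: [beta@1] (false && false)
step 3: [delta@root] false

Answer: false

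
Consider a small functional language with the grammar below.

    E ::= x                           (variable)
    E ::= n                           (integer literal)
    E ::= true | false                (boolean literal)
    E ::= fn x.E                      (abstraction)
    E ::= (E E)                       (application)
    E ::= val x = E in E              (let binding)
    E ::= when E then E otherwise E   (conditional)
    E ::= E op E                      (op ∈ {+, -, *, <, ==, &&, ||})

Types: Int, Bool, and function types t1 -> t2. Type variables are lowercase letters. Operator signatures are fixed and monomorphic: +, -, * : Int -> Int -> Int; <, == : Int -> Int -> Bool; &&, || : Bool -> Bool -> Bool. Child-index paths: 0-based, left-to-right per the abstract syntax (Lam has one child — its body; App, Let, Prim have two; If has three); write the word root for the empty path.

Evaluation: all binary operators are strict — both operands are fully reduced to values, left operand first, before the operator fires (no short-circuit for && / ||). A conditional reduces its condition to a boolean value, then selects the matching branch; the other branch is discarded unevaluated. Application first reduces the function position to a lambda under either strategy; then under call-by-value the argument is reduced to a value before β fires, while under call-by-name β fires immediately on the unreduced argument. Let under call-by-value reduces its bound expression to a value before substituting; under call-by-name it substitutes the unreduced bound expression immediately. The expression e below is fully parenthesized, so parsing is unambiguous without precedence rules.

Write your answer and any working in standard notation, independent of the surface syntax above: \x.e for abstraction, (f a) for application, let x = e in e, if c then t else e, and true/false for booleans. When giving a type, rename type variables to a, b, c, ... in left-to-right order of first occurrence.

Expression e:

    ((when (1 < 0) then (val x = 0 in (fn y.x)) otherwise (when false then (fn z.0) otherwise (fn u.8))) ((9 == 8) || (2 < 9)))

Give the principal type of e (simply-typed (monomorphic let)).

Answer: Int

Derivation:
  unify Int ~ Int
  unify Int ~ Int
  unify Bool ~ Bool
let x : Int
x : Int
\y._ : a -> Int
  unify Bool ~ Bool
\z._ : b -> Int
\u._ : c -> Int
  unify b -> Int ~ c -> Int
  unify b ~ c
  unify Int ~ Int
  unify a -> Int ~ c -> Int
  unify a ~ c
  unify Int ~ Int
  unify Int ~ Int
  unify Int ~ Int
  unify Bool ~ Bool
  unify Int ~ Int
  unify Int ~ Int
  unify Bool ~ Bool
  unify c -> Int ~ Bool -> d
  unify c ~ Bool
  unify Int ~ d
_ _ : Int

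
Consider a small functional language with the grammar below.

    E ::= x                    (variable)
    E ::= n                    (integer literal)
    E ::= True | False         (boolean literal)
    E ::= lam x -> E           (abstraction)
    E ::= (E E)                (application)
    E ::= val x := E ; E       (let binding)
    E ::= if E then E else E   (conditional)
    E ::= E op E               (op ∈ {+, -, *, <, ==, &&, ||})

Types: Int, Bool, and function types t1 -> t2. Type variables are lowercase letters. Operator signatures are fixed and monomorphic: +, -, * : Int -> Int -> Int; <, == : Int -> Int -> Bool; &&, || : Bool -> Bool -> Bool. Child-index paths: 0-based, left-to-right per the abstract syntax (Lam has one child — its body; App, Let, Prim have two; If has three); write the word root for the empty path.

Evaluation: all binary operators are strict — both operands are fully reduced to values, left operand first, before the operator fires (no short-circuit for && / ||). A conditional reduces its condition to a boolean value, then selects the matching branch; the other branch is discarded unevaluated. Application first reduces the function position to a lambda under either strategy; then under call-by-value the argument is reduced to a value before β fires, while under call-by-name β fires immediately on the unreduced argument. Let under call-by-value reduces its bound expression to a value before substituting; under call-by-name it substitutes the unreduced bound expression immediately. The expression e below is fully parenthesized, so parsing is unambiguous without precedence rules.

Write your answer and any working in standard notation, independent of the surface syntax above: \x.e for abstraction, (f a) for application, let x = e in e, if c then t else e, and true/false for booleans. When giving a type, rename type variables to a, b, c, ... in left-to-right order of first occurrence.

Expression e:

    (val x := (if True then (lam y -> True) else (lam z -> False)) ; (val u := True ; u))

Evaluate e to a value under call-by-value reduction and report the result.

Answer: true

Working:
step 0: (let x = (if true then (\y.true) else (\z.false)) in (let u = true in u))
step 1: [if@0] (let x = (\y.true) in (let u = true in u))
step 2: [let@root] (let u = true in u)
step 3: [let@root] true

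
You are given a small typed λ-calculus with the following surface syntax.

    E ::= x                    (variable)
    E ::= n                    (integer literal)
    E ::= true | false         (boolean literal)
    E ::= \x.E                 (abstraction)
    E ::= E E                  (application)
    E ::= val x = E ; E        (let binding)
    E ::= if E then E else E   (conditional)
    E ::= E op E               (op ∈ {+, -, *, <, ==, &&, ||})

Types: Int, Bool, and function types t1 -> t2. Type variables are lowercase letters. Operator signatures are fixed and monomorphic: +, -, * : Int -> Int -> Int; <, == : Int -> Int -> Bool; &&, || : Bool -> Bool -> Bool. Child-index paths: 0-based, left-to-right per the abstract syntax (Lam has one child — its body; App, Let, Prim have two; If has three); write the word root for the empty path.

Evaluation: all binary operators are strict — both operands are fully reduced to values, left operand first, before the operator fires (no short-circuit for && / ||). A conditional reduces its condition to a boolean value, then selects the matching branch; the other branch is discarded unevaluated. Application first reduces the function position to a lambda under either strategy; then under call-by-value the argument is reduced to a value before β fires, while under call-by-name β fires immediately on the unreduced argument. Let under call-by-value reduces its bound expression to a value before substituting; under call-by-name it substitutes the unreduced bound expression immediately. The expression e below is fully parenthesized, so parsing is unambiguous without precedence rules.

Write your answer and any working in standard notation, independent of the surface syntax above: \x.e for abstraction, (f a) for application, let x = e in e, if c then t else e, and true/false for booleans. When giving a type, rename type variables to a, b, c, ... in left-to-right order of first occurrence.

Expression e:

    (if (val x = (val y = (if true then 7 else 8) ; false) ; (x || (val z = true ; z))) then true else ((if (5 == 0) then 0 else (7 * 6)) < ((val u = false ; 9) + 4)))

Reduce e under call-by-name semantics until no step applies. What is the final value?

Answer: true

Derivation:
step 0: (if (let x = (let y = (if true then 7 else 8) in false) in (x || (let z = true in z))) then true else ((if (5 == 0) then 0 else (7 * 6)) < ((let u = false in 9) + 4)))
step 1: [let@0] (if ((let y = (if true then 7 else 8) in false) || (let z = true in z)) then true else ((if (5 == 0) then 0 else (7 * 6)) < ((let u = false in 9) + 4)))
step 2: [let@0.0] (if (false || (let z = true in z)) then true else ((if (5 == 0) then 0 else (7 * 6)) < ((let u = false in 9) + 4)))
step 3: [let@0.1] (if (false || true) then true else ((if (5 == 0) then 0 else (7 * 6)) < ((let u = false in 9) + 4)))
step 4: [delta@0] (if true then true else ((if (5 == 0) then 0 else (7 * 6)) < ((let u = false in 9) + 4)))
step 5: [if@root] true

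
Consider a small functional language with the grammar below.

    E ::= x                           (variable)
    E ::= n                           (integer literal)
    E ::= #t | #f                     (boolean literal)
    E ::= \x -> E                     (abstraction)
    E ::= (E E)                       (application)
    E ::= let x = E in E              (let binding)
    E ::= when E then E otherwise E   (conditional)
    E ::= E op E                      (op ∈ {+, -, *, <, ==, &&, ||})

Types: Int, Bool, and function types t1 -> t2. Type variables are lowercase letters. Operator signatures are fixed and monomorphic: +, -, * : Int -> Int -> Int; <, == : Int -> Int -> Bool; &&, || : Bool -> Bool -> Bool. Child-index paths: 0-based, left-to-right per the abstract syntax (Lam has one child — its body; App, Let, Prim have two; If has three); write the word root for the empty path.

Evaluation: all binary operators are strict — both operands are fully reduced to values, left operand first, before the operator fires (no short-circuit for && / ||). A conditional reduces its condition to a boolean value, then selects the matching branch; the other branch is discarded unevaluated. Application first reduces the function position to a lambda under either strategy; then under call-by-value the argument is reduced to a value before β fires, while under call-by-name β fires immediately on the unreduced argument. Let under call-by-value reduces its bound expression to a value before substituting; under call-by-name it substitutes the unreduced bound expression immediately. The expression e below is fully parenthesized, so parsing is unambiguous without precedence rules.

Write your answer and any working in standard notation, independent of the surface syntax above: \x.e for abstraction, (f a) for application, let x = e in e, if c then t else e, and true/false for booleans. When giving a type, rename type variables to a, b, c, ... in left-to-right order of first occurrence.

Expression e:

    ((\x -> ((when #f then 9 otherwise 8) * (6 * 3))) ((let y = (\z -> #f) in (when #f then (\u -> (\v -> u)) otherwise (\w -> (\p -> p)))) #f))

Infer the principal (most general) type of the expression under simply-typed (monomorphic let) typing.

Trace:
  unify Bool ~ Bool
  unify Int ~ Int
  unify Int ~ Int
  unify Int ~ Int
  unify Int ~ Int
  unify Int ~ Int
\x._ : a -> Int
\z._ : b -> Bool
let y : b -> Bool
  unify Bool ~ Bool
u : c
\v._ : d -> c
\u._ : c -> d -> c
p : f
\p._ : f -> f
\w._ : e -> f -> f
  unify c -> d -> c ~ e -> f -> f
  unify c ~ e
  unify d -> e ~ f -> f
  unify d ~ f
  unify e ~ f
  unify f -> f -> f ~ Bool -> g
  unify f ~ Bool
  unify Bool -> Bool ~ g
_ _ : Bool -> Bool
  unify a -> Int ~ (Bool -> Bool) -> h
  unify a ~ Bool -> Bool
  unify Int ~ h
_ _ : Int

Answer: Int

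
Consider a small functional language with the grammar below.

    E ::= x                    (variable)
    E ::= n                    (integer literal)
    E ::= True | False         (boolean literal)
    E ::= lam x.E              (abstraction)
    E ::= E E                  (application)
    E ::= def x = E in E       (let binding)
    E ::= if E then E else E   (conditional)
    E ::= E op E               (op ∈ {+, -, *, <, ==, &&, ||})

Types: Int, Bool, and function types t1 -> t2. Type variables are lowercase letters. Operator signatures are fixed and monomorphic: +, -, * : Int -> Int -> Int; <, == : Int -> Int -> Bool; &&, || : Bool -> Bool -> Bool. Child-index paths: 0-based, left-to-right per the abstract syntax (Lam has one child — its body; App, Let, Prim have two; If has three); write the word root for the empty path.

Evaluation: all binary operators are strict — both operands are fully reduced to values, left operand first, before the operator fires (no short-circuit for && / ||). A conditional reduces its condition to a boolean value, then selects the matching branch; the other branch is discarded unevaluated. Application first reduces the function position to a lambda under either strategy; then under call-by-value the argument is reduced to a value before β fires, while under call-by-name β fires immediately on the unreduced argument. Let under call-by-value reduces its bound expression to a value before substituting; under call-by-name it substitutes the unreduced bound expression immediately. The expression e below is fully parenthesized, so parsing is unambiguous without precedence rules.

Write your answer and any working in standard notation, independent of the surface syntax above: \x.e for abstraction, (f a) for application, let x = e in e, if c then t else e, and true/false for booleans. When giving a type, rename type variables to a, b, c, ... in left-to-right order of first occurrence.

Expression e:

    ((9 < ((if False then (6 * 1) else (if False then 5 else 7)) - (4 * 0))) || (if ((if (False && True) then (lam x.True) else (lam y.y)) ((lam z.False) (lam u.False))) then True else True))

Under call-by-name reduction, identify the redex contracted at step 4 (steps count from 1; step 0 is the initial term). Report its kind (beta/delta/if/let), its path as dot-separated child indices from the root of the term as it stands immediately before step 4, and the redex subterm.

Answer: delta at 0.1 : (7 - 0)

Working:
step 0: ((9 < ((if false then (6 * 1) else (if false then 5 else 7)) - (4 * 0))) || (if ((if (false && true) then (\x.true) else (\y.y)) ((\z.false) (\u.false))) then true else true))
step 1: [if@0.1.0] ((9 < ((if false then 5 else 7) - (4 * 0))) || (if ((if (false && true) then (\x.true) else (\y.y)) ((\z.false) (\u.false))) then true else true))
step 2: [if@0.1.0] ((9 < (7 - (4 * 0))) || (if ((if (false && true) then (\x.true) else (\y.y)) ((\z.false) (\u.false))) then true else true))
step 3: [delta@0.1.1] ((9 < (7 - 0)) || (if ((if (false && true) then (\x.true) else (\y.y)) ((\z.false) (\u.false))) then true else true))
step 4: [delta@0.1] ((9 < 7) || (if ((if (false && true) then (\x.true) else (\y.y)) ((\z.false) (\u.false))) then true else true))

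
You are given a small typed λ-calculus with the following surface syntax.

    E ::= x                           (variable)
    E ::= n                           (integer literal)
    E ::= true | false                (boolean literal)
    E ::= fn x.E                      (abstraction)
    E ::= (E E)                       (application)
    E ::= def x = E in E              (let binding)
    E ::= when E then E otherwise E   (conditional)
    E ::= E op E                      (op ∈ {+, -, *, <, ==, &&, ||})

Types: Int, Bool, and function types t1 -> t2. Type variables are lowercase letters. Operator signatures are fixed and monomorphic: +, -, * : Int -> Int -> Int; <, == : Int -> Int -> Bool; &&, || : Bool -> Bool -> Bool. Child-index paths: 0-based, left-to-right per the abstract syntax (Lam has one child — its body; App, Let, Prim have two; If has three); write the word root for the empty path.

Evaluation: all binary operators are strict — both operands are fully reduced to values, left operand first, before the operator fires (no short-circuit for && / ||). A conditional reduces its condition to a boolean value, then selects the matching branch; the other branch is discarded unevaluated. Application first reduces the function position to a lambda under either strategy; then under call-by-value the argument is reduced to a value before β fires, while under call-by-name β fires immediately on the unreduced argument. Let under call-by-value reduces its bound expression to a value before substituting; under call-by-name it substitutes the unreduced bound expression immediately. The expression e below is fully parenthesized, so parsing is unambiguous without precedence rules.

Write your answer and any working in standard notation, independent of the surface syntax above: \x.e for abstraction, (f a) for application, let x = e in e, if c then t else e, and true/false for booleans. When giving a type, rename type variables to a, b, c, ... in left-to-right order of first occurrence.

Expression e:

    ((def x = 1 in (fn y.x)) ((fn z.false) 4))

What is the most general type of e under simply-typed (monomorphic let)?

Answer: Int

Derivation:
let x : Int
x : Int
\y._ : a -> Int
\z._ : b -> Bool
  unify b -> Bool ~ Int -> c
  unify b ~ Int
  unify Bool ~ c
_ _ : Bool
  unify a -> Int ~ Bool -> d
  unify a ~ Bool
  unify Int ~ d
_ _ : Int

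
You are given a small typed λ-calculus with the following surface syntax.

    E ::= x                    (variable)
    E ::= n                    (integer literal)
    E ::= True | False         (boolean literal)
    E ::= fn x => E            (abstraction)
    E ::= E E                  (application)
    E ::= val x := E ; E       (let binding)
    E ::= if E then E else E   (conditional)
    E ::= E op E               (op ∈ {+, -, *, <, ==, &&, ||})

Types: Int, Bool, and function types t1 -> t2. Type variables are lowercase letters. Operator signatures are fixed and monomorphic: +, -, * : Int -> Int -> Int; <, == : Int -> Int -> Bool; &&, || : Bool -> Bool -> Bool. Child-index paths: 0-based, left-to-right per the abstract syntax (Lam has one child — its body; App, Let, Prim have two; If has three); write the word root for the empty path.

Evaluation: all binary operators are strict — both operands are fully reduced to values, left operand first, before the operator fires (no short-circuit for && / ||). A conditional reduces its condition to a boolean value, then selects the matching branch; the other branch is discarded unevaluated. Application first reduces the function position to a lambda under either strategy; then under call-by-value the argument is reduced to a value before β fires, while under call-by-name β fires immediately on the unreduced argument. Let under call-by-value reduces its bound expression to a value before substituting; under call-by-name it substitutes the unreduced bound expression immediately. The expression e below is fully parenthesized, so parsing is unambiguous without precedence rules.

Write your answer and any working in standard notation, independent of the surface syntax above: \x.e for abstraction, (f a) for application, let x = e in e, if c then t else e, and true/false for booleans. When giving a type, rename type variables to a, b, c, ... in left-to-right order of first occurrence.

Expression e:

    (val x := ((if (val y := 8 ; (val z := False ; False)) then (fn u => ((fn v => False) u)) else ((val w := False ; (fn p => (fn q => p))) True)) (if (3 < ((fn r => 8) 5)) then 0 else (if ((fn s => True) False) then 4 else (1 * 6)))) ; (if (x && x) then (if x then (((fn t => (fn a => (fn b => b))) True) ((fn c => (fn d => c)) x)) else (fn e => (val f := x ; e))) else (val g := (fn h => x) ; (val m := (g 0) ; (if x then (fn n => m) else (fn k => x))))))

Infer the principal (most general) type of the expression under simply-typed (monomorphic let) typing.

Working:
let y : Int
let z : Bool
  unify Bool ~ Bool
\v._ : b -> Bool
u : a
  unify b -> Bool ~ a -> c
  unify b ~ a
  unify Bool ~ c
_ _ : Bool
\u._ : a -> Bool
let w : Bool
p : d
\q._ : e -> d
\p._ : d -> e -> d
  unify d -> e -> d ~ Bool -> f
  unify d ~ Bool
  unify e -> Bool ~ f
_ _ : e -> Bool
  unify a -> Bool ~ e -> Bool
  unify a ~ e
  unify Bool ~ Bool
  unify Int ~ Int
\r._ : g -> Int
  unify g -> Int ~ Int -> h
  unify g ~ Int
  unify Int ~ h
_ _ : Int
  unify Int ~ Int
  unify Bool ~ Bool
\s._ : i -> Bool
  unify i -> Bool ~ Bool -> j
  unify i ~ Bool
  unify Bool ~ j
_ _ : Bool
  unify Bool ~ Bool
  unify Int ~ Int
  unify Int ~ Int
  unify Int ~ Int
  unify Int ~ Int
  unify e -> Bool ~ Int -> k
  unify e ~ Int
  unify Bool ~ k
_ _ : Bool
let x : Bool
x : Bool
  unify Bool ~ Bool
x : Bool
  unify Bool ~ Bool
  unify Bool ~ Bool
x : Bool
  unify Bool ~ Bool
b : n
\b._ : n -> n
\a._ : m -> n -> n
\t._ : l -> m -> n -> n
  unify l -> m -> n -> n ~ Bool -> o
  unify l ~ Bool
  unify m -> n -> n ~ o
_ _ : m -> n -> n
c : p
\d._ : q -> p
\c._ : p -> q -> p
x : Bool
  unify p -> q -> p ~ Bool -> r
  unify p ~ Bool
  unify q -> Bool ~ r
_ _ : q -> Bool
  unify m -> n -> n ~ (q -> Bool) -> s
  unify m ~ q -> Bool
  unify n -> n ~ s
_ _ : n -> n
x : Bool
let f : Bool
e : t
\e._ : t -> t
  unify n -> n ~ t -> t
  unify n ~ t
  unify t ~ t
x : Bool
\h._ : u -> Bool
let g : u -> Bool
g : u -> Bool
  unify u -> Bool ~ Int -> v
  unify u ~ Int
  unify Bool ~ v
_ _ : Bool
let m : Bool
x : Bool
  unify Bool ~ Bool
m : Bool
\n._ : w -> Bool
x : Bool
\k._ : x -> Bool
  unify w -> Bool ~ x -> Bool
  unify w ~ x
  unify Bool ~ Bool
  unify t -> t ~ x -> Bool
  unify t ~ x
  unify x ~ Bool

Answer: Bool -> Bool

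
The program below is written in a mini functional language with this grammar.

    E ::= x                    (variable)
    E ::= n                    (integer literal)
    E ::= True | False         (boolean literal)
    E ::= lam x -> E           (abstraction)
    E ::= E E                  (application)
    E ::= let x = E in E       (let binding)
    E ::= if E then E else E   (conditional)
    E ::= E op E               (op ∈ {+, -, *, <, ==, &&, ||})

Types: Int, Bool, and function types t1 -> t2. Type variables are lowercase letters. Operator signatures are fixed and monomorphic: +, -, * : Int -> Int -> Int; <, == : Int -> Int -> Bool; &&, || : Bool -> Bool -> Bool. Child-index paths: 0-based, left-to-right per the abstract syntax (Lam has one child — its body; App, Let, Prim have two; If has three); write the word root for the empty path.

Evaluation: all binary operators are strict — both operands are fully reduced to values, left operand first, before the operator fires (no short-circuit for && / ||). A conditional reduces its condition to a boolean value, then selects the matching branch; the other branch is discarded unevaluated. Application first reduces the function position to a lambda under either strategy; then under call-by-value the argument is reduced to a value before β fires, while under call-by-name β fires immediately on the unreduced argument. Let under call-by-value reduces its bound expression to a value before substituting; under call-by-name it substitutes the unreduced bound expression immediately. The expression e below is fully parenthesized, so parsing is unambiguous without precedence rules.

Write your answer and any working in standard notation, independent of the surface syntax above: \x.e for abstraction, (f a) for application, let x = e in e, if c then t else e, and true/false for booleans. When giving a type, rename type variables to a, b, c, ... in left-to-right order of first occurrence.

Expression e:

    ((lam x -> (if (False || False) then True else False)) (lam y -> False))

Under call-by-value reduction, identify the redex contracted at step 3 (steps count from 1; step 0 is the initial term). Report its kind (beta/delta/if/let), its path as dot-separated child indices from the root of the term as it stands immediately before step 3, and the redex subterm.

Trace:
step 0: ((\x.(if (false || false) then true else false)) (\y.false))
step 1: [beta@root] (if (false || false) then true else false)
step 2: [delta@0] (if false then true else false)
step 3: [if@root] false

Answer: if at root : (if false then true else false)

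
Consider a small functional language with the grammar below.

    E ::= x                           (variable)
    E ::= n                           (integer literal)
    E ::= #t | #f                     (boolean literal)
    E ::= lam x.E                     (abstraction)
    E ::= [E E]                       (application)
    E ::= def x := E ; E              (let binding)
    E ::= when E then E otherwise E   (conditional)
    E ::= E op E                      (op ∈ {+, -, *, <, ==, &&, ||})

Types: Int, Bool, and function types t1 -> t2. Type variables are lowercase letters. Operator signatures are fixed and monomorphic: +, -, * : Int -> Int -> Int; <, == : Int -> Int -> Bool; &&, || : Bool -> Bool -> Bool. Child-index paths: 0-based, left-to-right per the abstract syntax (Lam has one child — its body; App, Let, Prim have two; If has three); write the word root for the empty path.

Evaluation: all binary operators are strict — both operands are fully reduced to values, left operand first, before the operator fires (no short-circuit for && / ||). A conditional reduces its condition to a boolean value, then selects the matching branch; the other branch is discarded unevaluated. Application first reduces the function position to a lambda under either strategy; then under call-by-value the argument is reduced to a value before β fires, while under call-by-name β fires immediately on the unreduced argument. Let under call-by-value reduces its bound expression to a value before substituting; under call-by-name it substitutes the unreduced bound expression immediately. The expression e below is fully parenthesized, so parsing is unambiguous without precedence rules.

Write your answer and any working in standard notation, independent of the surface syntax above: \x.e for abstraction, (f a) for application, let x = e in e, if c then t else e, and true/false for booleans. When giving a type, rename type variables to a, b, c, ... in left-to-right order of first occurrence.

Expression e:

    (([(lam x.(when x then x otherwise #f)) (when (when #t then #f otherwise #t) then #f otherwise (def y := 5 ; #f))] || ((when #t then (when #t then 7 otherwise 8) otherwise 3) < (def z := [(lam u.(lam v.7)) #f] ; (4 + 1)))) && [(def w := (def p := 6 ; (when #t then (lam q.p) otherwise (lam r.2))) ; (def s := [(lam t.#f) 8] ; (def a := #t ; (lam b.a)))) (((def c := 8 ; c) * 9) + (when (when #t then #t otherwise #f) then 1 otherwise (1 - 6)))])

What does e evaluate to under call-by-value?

Working:
step 0: ((((\x.(if x then x else false)) (if (if true then false else true) then false else (let y = 5 in false))) || ((if true then (if true then 7 else 8) else 3) < (let z = ((\u.(\v.7)) false) in (4 + 1)))) && ((let w = (let p = 6 in (if true then (\q.p) else (\r.2))) in (let s = ((\t.false) 8) in (let a = true in (\b.a)))) (((let c = 8 in c) * 9) + (if (if true then true else false) then 1 else (1 - 6)))))
step 1: [if@0.0.1.0] ((((\x.(if x then x else false)) (if false then false else (let y = 5 in false))) || ((if true then (if true then 7 else 8) else 3) < (let z = ((\u.(\v.7)) false) in (4 + 1)))) && ((let w = (let p = 6 in (if true then (\q.p) else (\r.2))) in (let s = ((\t.false) 8) in (let a = true in (\b.a)))) (((let c = 8 in c) * 9) + (if (if true then true else false) then 1 else (1 - 6)))))
step 2: [if@0.0.1] ((((\x.(if x then x else false)) (let y = 5 in false)) || ((if true then (if true then 7 else 8) else 3) < (let z = ((\u.(\v.7)) false) in (4 + 1)))) && ((let w = (let p = 6 in (if true then (\q.p) else (\r.2))) in (let s = ((\t.false) 8) in (let a = true in (\b.a)))) (((let c = 8 in c) * 9) + (if (if true then true else false) then 1 else (1 - 6)))))
step 3: [let@0.0.1] ((((\x.(if x then x else false)) false) || ((if true then (if true then 7 else 8) else 3) < (let z = ((\u.(\v.7)) false) in (4 + 1)))) && ((let w = (let p = 6 in (if true then (\q.p) else (\r.2))) in (let s = ((\t.false) 8) in (let a = true in (\b.a)))) (((let c = 8 in c) * 9) + (if (if true then true else false) then 1 else (1 - 6)))))
step 4: [beta@0.0] (((if false then false else false) || ((if true then (if true then 7 else 8) else 3) < (let z = ((\u.(\v.7)) false) in (4 + 1)))) && ((let w = (let p = 6 in (if true then (\q.p) else (\r.2))) in (let s = ((\t.false) 8) in (let a = true in (\b.a)))) (((let c = 8 in c) * 9) + (if (if true then true else false) then 1 else (1 - 6)))))
step 5: [if@0.0] ((false || ((if true then (if true then 7 else 8) else 3) < (let z = ((\u.(\v.7)) false) in (4 + 1)))) && ((let w = (let p = 6 in (if true then (\q.p) else (\r.2))) in (let s = ((\t.false) 8) in (let a = true in (\b.a)))) (((let c = 8 in c) * 9) + (if (if true then true else false) then 1 else (1 - 6)))))
step 6: [if@0.1.0] ((false || ((if true then 7 else 8) < (let z = ((\u.(\v.7)) false) in (4 + 1)))) && ((let w = (let p = 6 in (if true then (\q.p) else (\r.2))) in (let s = ((\t.false) 8) in (let a = true in (\b.a)))) (((let c = 8 in c) * 9) + (if (if true then true else false) then 1 else (1 - 6)))))
step 7: [if@0.1.0] ((false || (7 < (let z = ((\u.(\v.7)) false) in (4 + 1)))) && ((let w = (let p = 6 in (if true then (\q.p) else (\r.2))) in (let s = ((\t.false) 8) in (let a = true in (\b.a)))) (((let c = 8 in c) * 9) + (if (if true then true else false) then 1 else (1 - 6)))))
step 8: [beta@0.1.1.0] ((false || (7 < (let z = (\v.7) in (4 + 1)))) && ((let w = (let p = 6 in (if true then (\q.p) else (\r.2))) in (let s = ((\t.false) 8) in (let a = true in (\b.a)))) (((let c = 8 in c) * 9) + (if (if true then true else false) then 1 else (1 - 6)))))
step 9: [let@0.1.1] ((false || (7 < (4 + 1))) && ((let w = (let p = 6 in (if true then (\q.p) else (\r.2))) in (let s = ((\t.false) 8) in (let a = true in (\b.a)))) (((let c = 8 in c) * 9) + (if (if true then true else false) then 1 else (1 - 6)))))
step 10: [delta@0.1.1] ((false || (7 < 5)) && ((let w = (let p = 6 in (if true then (\q.p) else (\r.2))) in (let s = ((\t.false) 8) in (let a = true in (\b.a)))) (((let c = 8 in c) * 9) + (if (if true then true else false) then 1 else (1 - 6)))))
step 11: [delta@0.1] ((false || false) && ((let w = (let p = 6 in (if true then (\q.p) else (\r.2))) in (let s = ((\t.false) 8) in (let a = true in (\b.a)))) (((let c = 8 in c) * 9) + (if (if true then true else false) then 1 else (1 - 6)))))
step 12: [delta@0] (false && ((let w = (let p = 6 in (if true then (\q.p) else (\r.2))) in (let s = ((\t.false) 8) in (let a = true in (\b.a)))) (((let c = 8 in c) * 9) + (if (if true then true else false) then 1 else (1 - 6)))))
step 13: [let@1.0.0] (false && ((let w = (if true then (\q.6) else (\r.2)) in (let s = ((\t.false) 8) in (let a = true in (\b.a)))) (((let c = 8 in c) * 9) + (if (if true then true else false) then 1 else (1 - 6)))))
step 14: [if@1.0.0] (false && ((let w = (\q.6) in (let s = ((\t.false) 8) in (let a = true in (\b.a)))) (((let c = 8 in c) * 9) + (if (if true then true else false) then 1 else (1 - 6)))))
step 15: [let@1.0] (false && ((let s = ((\t.false) 8) in (let a = true in (\b.a))) (((let c = 8 in c) * 9) + (if (if true then true else false) then 1 else (1 - 6)))))
step 16: [beta@1.0.0] (false && ((let s = false in (let a = true in (\b.a))) (((let c = 8 in c) * 9) + (if (if true then true else false) then 1 else (1 - 6)))))
step 17: [let@1.0] (false && ((let a = true in (\b.a)) (((let c = 8 in c) * 9) + (if (if true then true else false) then 1 else (1 - 6)))))
step 18: [let@1.0] (false && ((\b.true) (((let c = 8 in c) * 9) + (if (if true then true else false) then 1 else (1 - 6)))))
step 19: [let@1.1.0.0] (false && ((\b.true) ((8 * 9) + (if (if true then true else false) then 1 else (1 - 6)))))
step 20: [delta@1.1.0] (false && ((\b.true) (72 + (if (if true then true else false) then 1 else (1 - 6)))))
step 21: [if@1.1.1.0] (false && ((\b.true) (72 + (if true then 1 else (1 - 6)))))
step 22: [if@1.1.1] (false && ((\b.true) (72 + 1)))
step 23: [delta@1.1] (false && ((\b.true) 73))
step 24: [beta@1] (false && true)
step 25: [delta@root] false

Answer: false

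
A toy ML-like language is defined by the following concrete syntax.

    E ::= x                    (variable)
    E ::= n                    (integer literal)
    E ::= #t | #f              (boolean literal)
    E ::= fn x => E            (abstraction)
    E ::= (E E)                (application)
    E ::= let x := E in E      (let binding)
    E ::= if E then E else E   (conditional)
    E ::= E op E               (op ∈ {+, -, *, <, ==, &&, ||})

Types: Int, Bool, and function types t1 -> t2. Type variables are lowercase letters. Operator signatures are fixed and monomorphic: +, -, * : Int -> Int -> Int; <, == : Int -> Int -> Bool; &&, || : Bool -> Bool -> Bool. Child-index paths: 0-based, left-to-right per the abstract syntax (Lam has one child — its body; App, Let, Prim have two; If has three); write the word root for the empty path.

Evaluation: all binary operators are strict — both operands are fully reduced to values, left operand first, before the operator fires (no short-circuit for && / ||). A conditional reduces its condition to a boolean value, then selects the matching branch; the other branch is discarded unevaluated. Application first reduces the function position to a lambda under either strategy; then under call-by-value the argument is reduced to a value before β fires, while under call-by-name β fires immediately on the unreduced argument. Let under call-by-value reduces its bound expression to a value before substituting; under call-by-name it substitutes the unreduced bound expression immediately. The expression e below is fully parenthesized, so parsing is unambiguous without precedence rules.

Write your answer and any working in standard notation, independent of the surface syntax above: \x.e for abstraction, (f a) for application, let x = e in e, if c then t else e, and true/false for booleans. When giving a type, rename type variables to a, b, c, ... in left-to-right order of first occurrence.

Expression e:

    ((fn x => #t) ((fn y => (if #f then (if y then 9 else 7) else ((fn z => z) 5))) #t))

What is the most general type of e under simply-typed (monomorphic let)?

Derivation:
\x._ : a -> Bool
  unify Bool ~ Bool
y : b
  unify b ~ Bool
  unify Int ~ Int
z : c
\z._ : c -> c
  unify c -> c ~ Int -> d
  unify c ~ Int
  unify Int ~ d
_ _ : Int
  unify Int ~ Int
\y._ : Bool -> Int
  unify Bool -> Int ~ Bool -> e
  unify Bool ~ Bool
  unify Int ~ e
_ _ : Int
  unify a -> Bool ~ Int -> f
  unify a ~ Int
  unify Bool ~ f
_ _ : Bool

Answer: Bool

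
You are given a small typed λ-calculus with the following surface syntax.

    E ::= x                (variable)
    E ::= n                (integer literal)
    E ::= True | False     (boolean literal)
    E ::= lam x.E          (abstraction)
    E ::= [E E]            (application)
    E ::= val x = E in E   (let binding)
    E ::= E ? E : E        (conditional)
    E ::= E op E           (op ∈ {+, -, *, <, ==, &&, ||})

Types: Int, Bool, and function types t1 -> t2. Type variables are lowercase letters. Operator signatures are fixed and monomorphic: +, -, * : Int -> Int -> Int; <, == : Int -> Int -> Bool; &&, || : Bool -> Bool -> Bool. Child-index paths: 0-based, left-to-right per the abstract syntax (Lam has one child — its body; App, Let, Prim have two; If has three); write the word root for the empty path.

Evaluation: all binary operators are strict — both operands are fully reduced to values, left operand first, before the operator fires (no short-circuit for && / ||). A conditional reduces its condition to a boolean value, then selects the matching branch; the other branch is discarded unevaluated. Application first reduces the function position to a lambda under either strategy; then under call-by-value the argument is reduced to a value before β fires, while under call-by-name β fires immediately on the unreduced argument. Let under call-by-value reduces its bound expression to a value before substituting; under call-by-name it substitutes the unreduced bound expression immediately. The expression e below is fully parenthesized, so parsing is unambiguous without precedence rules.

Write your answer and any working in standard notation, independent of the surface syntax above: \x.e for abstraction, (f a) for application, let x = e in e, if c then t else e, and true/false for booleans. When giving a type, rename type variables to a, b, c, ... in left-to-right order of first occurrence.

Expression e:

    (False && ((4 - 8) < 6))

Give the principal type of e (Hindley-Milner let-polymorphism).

Working:
  unify Bool ~ Bool
  unify Int ~ Int
  unify Int ~ Int
  unify Int ~ Int
  unify Int ~ Int
  unify Bool ~ Bool

Answer: Bool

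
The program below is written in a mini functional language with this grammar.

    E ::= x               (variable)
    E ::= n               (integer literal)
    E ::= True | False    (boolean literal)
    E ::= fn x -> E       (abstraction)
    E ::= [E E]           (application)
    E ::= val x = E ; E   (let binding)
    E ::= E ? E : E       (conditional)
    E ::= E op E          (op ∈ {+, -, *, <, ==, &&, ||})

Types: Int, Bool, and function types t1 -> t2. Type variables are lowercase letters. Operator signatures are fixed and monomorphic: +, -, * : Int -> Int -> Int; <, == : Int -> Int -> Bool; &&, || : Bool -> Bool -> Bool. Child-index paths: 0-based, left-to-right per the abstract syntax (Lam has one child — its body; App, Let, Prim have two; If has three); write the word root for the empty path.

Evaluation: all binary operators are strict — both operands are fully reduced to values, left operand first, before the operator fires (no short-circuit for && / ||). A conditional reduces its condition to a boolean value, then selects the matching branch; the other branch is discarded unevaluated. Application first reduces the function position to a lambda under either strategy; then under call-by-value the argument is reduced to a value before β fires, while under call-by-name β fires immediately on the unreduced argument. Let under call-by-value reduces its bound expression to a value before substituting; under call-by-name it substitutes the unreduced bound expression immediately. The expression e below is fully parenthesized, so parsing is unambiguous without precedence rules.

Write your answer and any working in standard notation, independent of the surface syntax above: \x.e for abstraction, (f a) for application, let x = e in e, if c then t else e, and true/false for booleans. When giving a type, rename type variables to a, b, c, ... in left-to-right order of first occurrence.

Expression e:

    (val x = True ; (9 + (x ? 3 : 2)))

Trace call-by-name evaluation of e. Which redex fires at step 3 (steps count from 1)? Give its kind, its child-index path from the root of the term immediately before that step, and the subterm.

Answer: delta at root : (9 + 3)

Working:
step 0: (let x = true in (9 + (if x then 3 else 2)))
step 1: [let@root] (9 + (if true then 3 else 2))
step 2: [if@1] (9 + 3)
step 3: [delta@root] 12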